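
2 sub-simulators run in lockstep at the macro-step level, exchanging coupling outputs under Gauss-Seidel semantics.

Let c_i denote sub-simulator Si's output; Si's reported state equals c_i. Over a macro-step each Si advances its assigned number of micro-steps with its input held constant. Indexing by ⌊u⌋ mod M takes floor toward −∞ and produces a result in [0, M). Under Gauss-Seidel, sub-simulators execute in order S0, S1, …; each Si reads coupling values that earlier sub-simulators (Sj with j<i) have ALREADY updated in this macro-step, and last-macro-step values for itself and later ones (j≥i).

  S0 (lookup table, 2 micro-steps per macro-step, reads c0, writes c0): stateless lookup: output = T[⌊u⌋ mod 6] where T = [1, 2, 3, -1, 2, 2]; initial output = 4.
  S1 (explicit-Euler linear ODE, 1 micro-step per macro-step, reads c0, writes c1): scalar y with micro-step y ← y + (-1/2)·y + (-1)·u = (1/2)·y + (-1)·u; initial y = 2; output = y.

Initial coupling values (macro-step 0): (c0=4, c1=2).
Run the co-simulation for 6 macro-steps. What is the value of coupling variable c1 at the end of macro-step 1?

macro 1: S0 reads c0=4 → after 2×micro: 2; S1 reads c0=2 → after 1×micro: -1 ⇒ (c0=2, c1=-1)
macro 2: S0 reads c0=2 → after 2×micro: 3; S1 reads c0=3 → after 1×micro: -7/2 ⇒ (c0=3, c1=-7/2)
macro 3: S0 reads c0=3 → after 2×micro: -1; S1 reads c0=-1 → after 1×micro: -3/4 ⇒ (c0=-1, c1=-3/4)
macro 4: S0 reads c0=-1 → after 2×micro: 2; S1 reads c0=2 → after 1×micro: -19/8 ⇒ (c0=2, c1=-19/8)
macro 5: S0 reads c0=2 → after 2×micro: 3; S1 reads c0=3 → after 1×micro: -67/16 ⇒ (c0=3, c1=-67/16)
macro 6: S0 reads c0=3 → after 2×micro: -1; S1 reads c0=-1 → after 1×micro: -35/32 ⇒ (c0=-1, c1=-35/32)

c1 at macro-step 1 = -1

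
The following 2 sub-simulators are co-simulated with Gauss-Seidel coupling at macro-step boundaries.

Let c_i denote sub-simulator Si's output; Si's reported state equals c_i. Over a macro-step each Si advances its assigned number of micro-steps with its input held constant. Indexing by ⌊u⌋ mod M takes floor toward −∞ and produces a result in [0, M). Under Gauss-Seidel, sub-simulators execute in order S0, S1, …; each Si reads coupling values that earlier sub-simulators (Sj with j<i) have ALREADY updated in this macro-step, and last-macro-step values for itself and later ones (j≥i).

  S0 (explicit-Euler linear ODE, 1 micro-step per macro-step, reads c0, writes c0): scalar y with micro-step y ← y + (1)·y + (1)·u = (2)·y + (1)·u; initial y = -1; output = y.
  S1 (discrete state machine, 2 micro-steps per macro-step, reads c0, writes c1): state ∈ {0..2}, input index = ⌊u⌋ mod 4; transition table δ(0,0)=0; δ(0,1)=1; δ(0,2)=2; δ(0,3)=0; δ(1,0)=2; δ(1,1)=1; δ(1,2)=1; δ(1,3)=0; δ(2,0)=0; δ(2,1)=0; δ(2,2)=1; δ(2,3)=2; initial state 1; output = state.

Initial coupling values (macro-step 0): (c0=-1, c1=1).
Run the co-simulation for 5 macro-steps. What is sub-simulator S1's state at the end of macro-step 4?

S1 state at macro-step 4 = 0

macro 1: S0 reads c0=-1 → after 1×micro: -3; S1 reads c0=-3 → after 2×micro: 1 ⇒ (c0=-3, c1=1)
macro 2: S0 reads c0=-3 → after 1×micro: -9; S1 reads c0=-9 → after 2×micro: 0 ⇒ (c0=-9, c1=0)
macro 3: S0 reads c0=-9 → after 1×micro: -27; S1 reads c0=-27 → after 2×micro: 1 ⇒ (c0=-27, c1=1)
macro 4: S0 reads c0=-27 → after 1×micro: -81; S1 reads c0=-81 → after 2×micro: 0 ⇒ (c0=-81, c1=0)
macro 5: S0 reads c0=-81 → after 1×micro: -243; S1 reads c0=-243 → after 2×micro: 1 ⇒ (c0=-243, c1=1)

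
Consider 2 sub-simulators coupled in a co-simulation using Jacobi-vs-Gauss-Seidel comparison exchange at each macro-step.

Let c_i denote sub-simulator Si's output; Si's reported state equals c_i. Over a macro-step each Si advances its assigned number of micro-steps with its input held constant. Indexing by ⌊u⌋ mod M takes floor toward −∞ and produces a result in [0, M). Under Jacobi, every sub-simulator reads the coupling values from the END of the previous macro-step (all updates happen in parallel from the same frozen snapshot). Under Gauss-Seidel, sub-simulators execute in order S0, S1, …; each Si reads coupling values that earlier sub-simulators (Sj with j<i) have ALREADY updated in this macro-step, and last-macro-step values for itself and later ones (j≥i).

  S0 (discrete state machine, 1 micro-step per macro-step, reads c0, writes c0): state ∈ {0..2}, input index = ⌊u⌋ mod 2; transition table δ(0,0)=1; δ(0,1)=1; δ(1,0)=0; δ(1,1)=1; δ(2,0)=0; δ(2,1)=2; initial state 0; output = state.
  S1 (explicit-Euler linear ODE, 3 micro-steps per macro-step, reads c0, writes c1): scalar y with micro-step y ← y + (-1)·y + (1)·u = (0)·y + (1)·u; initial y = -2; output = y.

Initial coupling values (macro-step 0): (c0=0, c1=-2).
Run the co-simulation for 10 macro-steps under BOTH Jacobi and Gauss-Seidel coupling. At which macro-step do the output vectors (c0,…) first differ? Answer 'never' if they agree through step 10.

[Jacobi] macro 1: S0 reads c0=0 → after 1×micro: 1; S1 reads c0=0 → after 3×micro: 0 ⇒ (c0=1, c1=0)
[Jacobi] macro 2: S0 reads c0=1 → after 1×micro: 1; S1 reads c0=1 → after 3×micro: 1 ⇒ (c0=1, c1=1)
[Jacobi] macro 3: S0 reads c0=1 → after 1×micro: 1; S1 reads c0=1 → after 3×micro: 1 ⇒ (c0=1, c1=1)
[Jacobi] macro 4: S0 reads c0=1 → after 1×micro: 1; S1 reads c0=1 → after 3×micro: 1 ⇒ (c0=1, c1=1)
[Jacobi] macro 5: S0 reads c0=1 → after 1×micro: 1; S1 reads c0=1 → after 3×micro: 1 ⇒ (c0=1, c1=1)
[Jacobi] macro 6: S0 reads c0=1 → after 1×micro: 1; S1 reads c0=1 → after 3×micro: 1 ⇒ (c0=1, c1=1)
[Jacobi] macro 7: S0 reads c0=1 → after 1×micro: 1; S1 reads c0=1 → after 3×micro: 1 ⇒ (c0=1, c1=1)
[Jacobi] macro 8: S0 reads c0=1 → after 1×micro: 1; S1 reads c0=1 → after 3×micro: 1 ⇒ (c0=1, c1=1)
[Jacobi] macro 9: S0 reads c0=1 → after 1×micro: 1; S1 reads c0=1 → after 3×micro: 1 ⇒ (c0=1, c1=1)
[Jacobi] macro 10: S0 reads c0=1 → after 1×micro: 1; S1 reads c0=1 → after 3×micro: 1 ⇒ (c0=1, c1=1)
[Gauss-Seidel] macro 1: S0 reads c0=0 → after 1×micro: 1; S1 reads c0=1 → after 3×micro: 1 ⇒ (c0=1, c1=1)
[Gauss-Seidel] macro 2: S0 reads c0=1 → after 1×micro: 1; S1 reads c0=1 → after 3×micro: 1 ⇒ (c0=1, c1=1)
[Gauss-Seidel] macro 3: S0 reads c0=1 → after 1×micro: 1; S1 reads c0=1 → after 3×micro: 1 ⇒ (c0=1, c1=1)
[Gauss-Seidel] macro 4: S0 reads c0=1 → after 1×micro: 1; S1 reads c0=1 → after 3×micro: 1 ⇒ (c0=1, c1=1)
[Gauss-Seidel] macro 5: S0 reads c0=1 → after 1×micro: 1; S1 reads c0=1 → after 3×micro: 1 ⇒ (c0=1, c1=1)
[Gauss-Seidel] macro 6: S0 reads c0=1 → after 1×micro: 1; S1 reads c0=1 → after 3×micro: 1 ⇒ (c0=1, c1=1)
[Gauss-Seidel] macro 7: S0 reads c0=1 → after 1×micro: 1; S1 reads c0=1 → after 3×micro: 1 ⇒ (c0=1, c1=1)
[Gauss-Seidel] macro 8: S0 reads c0=1 → after 1×micro: 1; S1 reads c0=1 → after 3×micro: 1 ⇒ (c0=1, c1=1)
[Gauss-Seidel] macro 9: S0 reads c0=1 → after 1×micro: 1; S1 reads c0=1 → after 3×micro: 1 ⇒ (c0=1, c1=1)
[Gauss-Seidel] macro 10: S0 reads c0=1 → after 1×micro: 1; S1 reads c0=1 → after 3×micro: 1 ⇒ (c0=1, c1=1)

first divergence at macro-step: 1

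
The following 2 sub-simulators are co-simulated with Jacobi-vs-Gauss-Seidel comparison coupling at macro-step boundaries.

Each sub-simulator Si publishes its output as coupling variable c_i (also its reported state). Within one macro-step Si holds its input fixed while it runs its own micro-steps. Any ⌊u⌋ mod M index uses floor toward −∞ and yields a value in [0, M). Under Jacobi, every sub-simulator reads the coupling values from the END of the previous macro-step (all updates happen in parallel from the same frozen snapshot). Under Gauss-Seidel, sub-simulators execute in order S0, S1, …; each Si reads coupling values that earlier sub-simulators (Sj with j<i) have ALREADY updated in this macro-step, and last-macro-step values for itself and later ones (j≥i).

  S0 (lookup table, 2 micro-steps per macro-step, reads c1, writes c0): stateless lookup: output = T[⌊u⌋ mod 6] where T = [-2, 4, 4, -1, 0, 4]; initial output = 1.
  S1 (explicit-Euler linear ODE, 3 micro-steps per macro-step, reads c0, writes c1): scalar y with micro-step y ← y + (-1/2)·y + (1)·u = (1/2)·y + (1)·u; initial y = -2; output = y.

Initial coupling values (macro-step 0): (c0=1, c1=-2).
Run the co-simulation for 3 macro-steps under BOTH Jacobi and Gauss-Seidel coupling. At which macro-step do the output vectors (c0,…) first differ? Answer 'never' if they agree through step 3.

first divergence at macro-step: 1

[Jacobi] macro 1: S0 reads c1=-2 → after 2×micro: 0; S1 reads c0=1 → after 3×micro: 3/2 ⇒ (c0=0, c1=3/2)
[Jacobi] macro 2: S0 reads c1=3/2 → after 2×micro: 4; S1 reads c0=0 → after 3×micro: 3/16 ⇒ (c0=4, c1=3/16)
[Jacobi] macro 3: S0 reads c1=3/16 → after 2×micro: -2; S1 reads c0=4 → after 3×micro: 899/128 ⇒ (c0=-2, c1=899/128)
[Gauss-Seidel] macro 1: S0 reads c1=-2 → after 2×micro: 0; S1 reads c0=0 → after 3×micro: -1/4 ⇒ (c0=0, c1=-1/4)
[Gauss-Seidel] macro 2: S0 reads c1=-1/4 → after 2×micro: 4; S1 reads c0=4 → after 3×micro: 223/32 ⇒ (c0=4, c1=223/32)
[Gauss-Seidel] macro 3: S0 reads c1=223/32 → after 2×micro: -2; S1 reads c0=-2 → after 3×micro: -673/256 ⇒ (c0=-2, c1=-673/256)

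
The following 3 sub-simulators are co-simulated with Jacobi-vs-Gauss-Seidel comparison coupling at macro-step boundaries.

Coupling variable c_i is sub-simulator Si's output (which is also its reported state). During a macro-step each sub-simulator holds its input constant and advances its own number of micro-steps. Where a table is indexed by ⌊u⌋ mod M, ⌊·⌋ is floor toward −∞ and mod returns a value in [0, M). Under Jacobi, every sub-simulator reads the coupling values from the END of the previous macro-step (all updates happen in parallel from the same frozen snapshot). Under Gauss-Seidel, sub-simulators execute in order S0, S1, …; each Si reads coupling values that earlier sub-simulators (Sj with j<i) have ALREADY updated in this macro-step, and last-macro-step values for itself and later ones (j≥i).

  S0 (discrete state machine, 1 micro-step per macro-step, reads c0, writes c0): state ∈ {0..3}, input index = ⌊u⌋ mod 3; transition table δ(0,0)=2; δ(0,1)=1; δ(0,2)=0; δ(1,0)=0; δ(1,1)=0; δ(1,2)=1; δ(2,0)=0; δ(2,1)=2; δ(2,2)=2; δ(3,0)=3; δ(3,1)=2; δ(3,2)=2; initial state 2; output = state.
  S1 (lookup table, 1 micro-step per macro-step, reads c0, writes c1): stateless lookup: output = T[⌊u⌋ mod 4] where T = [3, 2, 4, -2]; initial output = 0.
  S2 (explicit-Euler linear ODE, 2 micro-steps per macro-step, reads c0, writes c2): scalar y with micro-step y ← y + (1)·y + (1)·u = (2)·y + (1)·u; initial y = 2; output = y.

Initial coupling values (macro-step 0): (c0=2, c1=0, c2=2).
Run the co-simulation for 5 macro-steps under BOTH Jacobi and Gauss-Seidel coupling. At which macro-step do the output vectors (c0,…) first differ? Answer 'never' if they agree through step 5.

[Jacobi] macro 1: S0 reads c0=2 → after 1×micro: 2; S1 reads c0=2 → after 1×micro: 4; S2 reads c0=2 → after 2×micro: 14 ⇒ (c0=2, c1=4, c2=14)
[Jacobi] macro 2: S0 reads c0=2 → after 1×micro: 2; S1 reads c0=2 → after 1×micro: 4; S2 reads c0=2 → after 2×micro: 62 ⇒ (c0=2, c1=4, c2=62)
[Jacobi] macro 3: S0 reads c0=2 → after 1×micro: 2; S1 reads c0=2 → after 1×micro: 4; S2 reads c0=2 → after 2×micro: 254 ⇒ (c0=2, c1=4, c2=254)
[Jacobi] macro 4: S0 reads c0=2 → after 1×micro: 2; S1 reads c0=2 → after 1×micro: 4; S2 reads c0=2 → after 2×micro: 1022 ⇒ (c0=2, c1=4, c2=1022)
[Jacobi] macro 5: S0 reads c0=2 → after 1×micro: 2; S1 reads c0=2 → after 1×micro: 4; S2 reads c0=2 → after 2×micro: 4094 ⇒ (c0=2, c1=4, c2=4094)
[Gauss-Seidel] macro 1: S0 reads c0=2 → after 1×micro: 2; S1 reads c0=2 → after 1×micro: 4; S2 reads c0=2 → after 2×micro: 14 ⇒ (c0=2, c1=4, c2=14)
[Gauss-Seidel] macro 2: S0 reads c0=2 → after 1×micro: 2; S1 reads c0=2 → after 1×micro: 4; S2 reads c0=2 → after 2×micro: 62 ⇒ (c0=2, c1=4, c2=62)
[Gauss-Seidel] macro 3: S0 reads c0=2 → after 1×micro: 2; S1 reads c0=2 → after 1×micro: 4; S2 reads c0=2 → after 2×micro: 254 ⇒ (c0=2, c1=4, c2=254)
[Gauss-Seidel] macro 4: S0 reads c0=2 → after 1×micro: 2; S1 reads c0=2 → after 1×micro: 4; S2 reads c0=2 → after 2×micro: 1022 ⇒ (c0=2, c1=4, c2=1022)
[Gauss-Seidel] macro 5: S0 reads c0=2 → after 1×micro: 2; S1 reads c0=2 → after 1×micro: 4; S2 reads c0=2 → after 2×micro: 4094 ⇒ (c0=2, c1=4, c2=4094)

first divergence at macro-step: never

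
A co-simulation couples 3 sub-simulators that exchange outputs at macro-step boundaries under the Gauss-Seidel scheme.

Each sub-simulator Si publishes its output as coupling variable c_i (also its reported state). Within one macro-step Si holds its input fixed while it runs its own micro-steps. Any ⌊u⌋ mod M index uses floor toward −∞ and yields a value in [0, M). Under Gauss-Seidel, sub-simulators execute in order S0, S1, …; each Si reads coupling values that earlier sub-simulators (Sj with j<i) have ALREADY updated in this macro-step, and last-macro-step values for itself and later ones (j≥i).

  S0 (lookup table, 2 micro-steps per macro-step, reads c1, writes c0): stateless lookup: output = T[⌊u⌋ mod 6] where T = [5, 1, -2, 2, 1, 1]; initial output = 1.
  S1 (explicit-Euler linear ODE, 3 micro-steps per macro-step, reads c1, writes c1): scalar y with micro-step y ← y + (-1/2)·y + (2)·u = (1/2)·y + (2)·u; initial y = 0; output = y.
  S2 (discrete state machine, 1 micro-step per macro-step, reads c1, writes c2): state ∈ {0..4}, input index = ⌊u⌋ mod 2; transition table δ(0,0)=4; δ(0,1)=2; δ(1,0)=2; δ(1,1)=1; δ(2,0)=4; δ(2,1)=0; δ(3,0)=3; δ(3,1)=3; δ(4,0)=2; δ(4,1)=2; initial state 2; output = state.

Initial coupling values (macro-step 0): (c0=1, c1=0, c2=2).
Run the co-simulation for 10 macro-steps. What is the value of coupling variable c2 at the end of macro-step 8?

macro 1: S0 reads c1=0 → after 2×micro: 5; S1 reads c1=0 → after 3×micro: 0; S2 reads c1=0 → after 1×micro: 4 ⇒ (c0=5, c1=0, c2=4)
macro 2: S0 reads c1=0 → after 2×micro: 5; S1 reads c1=0 → after 3×micro: 0; S2 reads c1=0 → after 1×micro: 2 ⇒ (c0=5, c1=0, c2=2)
macro 3: S0 reads c1=0 → after 2×micro: 5; S1 reads c1=0 → after 3×micro: 0; S2 reads c1=0 → after 1×micro: 4 ⇒ (c0=5, c1=0, c2=4)
macro 4: S0 reads c1=0 → after 2×micro: 5; S1 reads c1=0 → after 3×micro: 0; S2 reads c1=0 → after 1×micro: 2 ⇒ (c0=5, c1=0, c2=2)
macro 5: S0 reads c1=0 → after 2×micro: 5; S1 reads c1=0 → after 3×micro: 0; S2 reads c1=0 → after 1×micro: 4 ⇒ (c0=5, c1=0, c2=4)
macro 6: S0 reads c1=0 → after 2×micro: 5; S1 reads c1=0 → after 3×micro: 0; S2 reads c1=0 → after 1×micro: 2 ⇒ (c0=5, c1=0, c2=2)
macro 7: S0 reads c1=0 → after 2×micro: 5; S1 reads c1=0 → after 3×micro: 0; S2 reads c1=0 → after 1×micro: 4 ⇒ (c0=5, c1=0, c2=4)
macro 8: S0 reads c1=0 → after 2×micro: 5; S1 reads c1=0 → after 3×micro: 0; S2 reads c1=0 → after 1×micro: 2 ⇒ (c0=5, c1=0, c2=2)
macro 9: S0 reads c1=0 → after 2×micro: 5; S1 reads c1=0 → after 3×micro: 0; S2 reads c1=0 → after 1×micro: 4 ⇒ (c0=5, c1=0, c2=4)
macro 10: S0 reads c1=0 → after 2×micro: 5; S1 reads c1=0 → after 3×micro: 0; S2 reads c1=0 → after 1×micro: 2 ⇒ (c0=5, c1=0, c2=2)

c2 at macro-step 8 = 2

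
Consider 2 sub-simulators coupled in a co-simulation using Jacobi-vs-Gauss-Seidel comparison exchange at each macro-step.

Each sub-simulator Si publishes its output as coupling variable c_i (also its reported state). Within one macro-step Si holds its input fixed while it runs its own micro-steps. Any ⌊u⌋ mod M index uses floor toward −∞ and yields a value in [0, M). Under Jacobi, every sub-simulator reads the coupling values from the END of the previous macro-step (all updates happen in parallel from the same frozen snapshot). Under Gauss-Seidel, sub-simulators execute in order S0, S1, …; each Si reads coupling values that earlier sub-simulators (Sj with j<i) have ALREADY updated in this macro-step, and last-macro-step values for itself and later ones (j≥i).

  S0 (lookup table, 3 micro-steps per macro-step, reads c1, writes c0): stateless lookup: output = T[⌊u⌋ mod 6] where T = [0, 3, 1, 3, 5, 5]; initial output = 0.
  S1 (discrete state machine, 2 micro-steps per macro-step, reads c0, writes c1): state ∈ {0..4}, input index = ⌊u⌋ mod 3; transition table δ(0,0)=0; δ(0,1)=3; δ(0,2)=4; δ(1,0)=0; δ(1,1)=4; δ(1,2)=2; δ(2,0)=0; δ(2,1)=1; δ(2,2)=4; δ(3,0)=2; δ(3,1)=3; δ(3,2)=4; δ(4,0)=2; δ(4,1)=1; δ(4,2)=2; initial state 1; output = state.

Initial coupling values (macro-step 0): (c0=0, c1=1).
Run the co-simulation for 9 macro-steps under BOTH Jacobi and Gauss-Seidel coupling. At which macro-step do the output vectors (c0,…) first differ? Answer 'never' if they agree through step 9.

[Jacobi] macro 1: S0 reads c1=1 → after 3×micro: 3; S1 reads c0=0 → after 2×micro: 0 ⇒ (c0=3, c1=0)
[Jacobi] macro 2: S0 reads c1=0 → after 3×micro: 0; S1 reads c0=3 → after 2×micro: 0 ⇒ (c0=0, c1=0)
[Jacobi] macro 3: S0 reads c1=0 → after 3×micro: 0; S1 reads c0=0 → after 2×micro: 0 ⇒ (c0=0, c1=0)
[Jacobi] macro 4: S0 reads c1=0 → after 3×micro: 0; S1 reads c0=0 → after 2×micro: 0 ⇒ (c0=0, c1=0)
[Jacobi] macro 5: S0 reads c1=0 → after 3×micro: 0; S1 reads c0=0 → after 2×micro: 0 ⇒ (c0=0, c1=0)
[Jacobi] macro 6: S0 reads c1=0 → after 3×micro: 0; S1 reads c0=0 → after 2×micro: 0 ⇒ (c0=0, c1=0)
[Jacobi] macro 7: S0 reads c1=0 → after 3×micro: 0; S1 reads c0=0 → after 2×micro: 0 ⇒ (c0=0, c1=0)
[Jacobi] macro 8: S0 reads c1=0 → after 3×micro: 0; S1 reads c0=0 → after 2×micro: 0 ⇒ (c0=0, c1=0)
[Jacobi] macro 9: S0 reads c1=0 → after 3×micro: 0; S1 reads c0=0 → after 2×micro: 0 ⇒ (c0=0, c1=0)
[Gauss-Seidel] macro 1: S0 reads c1=1 → after 3×micro: 3; S1 reads c0=3 → after 2×micro: 0 ⇒ (c0=3, c1=0)
[Gauss-Seidel] macro 2: S0 reads c1=0 → after 3×micro: 0; S1 reads c0=0 → after 2×micro: 0 ⇒ (c0=0, c1=0)
[Gauss-Seidel] macro 3: S0 reads c1=0 → after 3×micro: 0; S1 reads c0=0 → after 2×micro: 0 ⇒ (c0=0, c1=0)
[Gauss-Seidel] macro 4: S0 reads c1=0 → after 3×micro: 0; S1 reads c0=0 → after 2×micro: 0 ⇒ (c0=0, c1=0)
[Gauss-Seidel] macro 5: S0 reads c1=0 → after 3×micro: 0; S1 reads c0=0 → after 2×micro: 0 ⇒ (c0=0, c1=0)
[Gauss-Seidel] macro 6: S0 reads c1=0 → after 3×micro: 0; S1 reads c0=0 → after 2×micro: 0 ⇒ (c0=0, c1=0)
[Gauss-Seidel] macro 7: S0 reads c1=0 → after 3×micro: 0; S1 reads c0=0 → after 2×micro: 0 ⇒ (c0=0, c1=0)
[Gauss-Seidel] macro 8: S0 reads c1=0 → after 3×micro: 0; S1 reads c0=0 → after 2×micro: 0 ⇒ (c0=0, c1=0)
[Gauss-Seidel] macro 9: S0 reads c1=0 → after 3×micro: 0; S1 reads c0=0 → after 2×micro: 0 ⇒ (c0=0, c1=0)

first divergence at macro-step: never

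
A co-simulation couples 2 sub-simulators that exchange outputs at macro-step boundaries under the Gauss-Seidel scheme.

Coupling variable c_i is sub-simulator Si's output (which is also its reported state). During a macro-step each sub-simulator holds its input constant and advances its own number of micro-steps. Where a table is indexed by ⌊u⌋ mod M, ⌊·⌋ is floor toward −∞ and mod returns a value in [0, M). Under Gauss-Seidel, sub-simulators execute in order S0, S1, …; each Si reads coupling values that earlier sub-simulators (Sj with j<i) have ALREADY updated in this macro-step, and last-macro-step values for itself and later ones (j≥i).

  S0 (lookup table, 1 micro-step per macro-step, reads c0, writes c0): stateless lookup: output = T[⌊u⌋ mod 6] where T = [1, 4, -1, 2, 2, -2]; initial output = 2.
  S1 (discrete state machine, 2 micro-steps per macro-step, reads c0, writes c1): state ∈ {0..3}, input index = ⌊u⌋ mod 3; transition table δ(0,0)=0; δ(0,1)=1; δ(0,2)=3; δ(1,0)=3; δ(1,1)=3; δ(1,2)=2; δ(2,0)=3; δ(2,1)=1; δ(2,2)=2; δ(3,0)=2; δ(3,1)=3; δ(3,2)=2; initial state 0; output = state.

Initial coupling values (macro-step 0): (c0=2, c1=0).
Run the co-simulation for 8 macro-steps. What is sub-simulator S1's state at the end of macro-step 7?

macro 1: S0 reads c0=2 → after 1×micro: -1; S1 reads c0=-1 → after 2×micro: 2 ⇒ (c0=-1, c1=2)
macro 2: S0 reads c0=-1 → after 1×micro: -2; S1 reads c0=-2 → after 2×micro: 3 ⇒ (c0=-2, c1=3)
macro 3: S0 reads c0=-2 → after 1×micro: 2; S1 reads c0=2 → after 2×micro: 2 ⇒ (c0=2, c1=2)
macro 4: S0 reads c0=2 → after 1×micro: -1; S1 reads c0=-1 → after 2×micro: 2 ⇒ (c0=-1, c1=2)
macro 5: S0 reads c0=-1 → after 1×micro: -2; S1 reads c0=-2 → after 2×micro: 3 ⇒ (c0=-2, c1=3)
macro 6: S0 reads c0=-2 → after 1×micro: 2; S1 reads c0=2 → after 2×micro: 2 ⇒ (c0=2, c1=2)
macro 7: S0 reads c0=2 → after 1×micro: -1; S1 reads c0=-1 → after 2×micro: 2 ⇒ (c0=-1, c1=2)
macro 8: S0 reads c0=-1 → after 1×micro: -2; S1 reads c0=-2 → after 2×micro: 3 ⇒ (c0=-2, c1=3)

S1 state at macro-step 7 = 2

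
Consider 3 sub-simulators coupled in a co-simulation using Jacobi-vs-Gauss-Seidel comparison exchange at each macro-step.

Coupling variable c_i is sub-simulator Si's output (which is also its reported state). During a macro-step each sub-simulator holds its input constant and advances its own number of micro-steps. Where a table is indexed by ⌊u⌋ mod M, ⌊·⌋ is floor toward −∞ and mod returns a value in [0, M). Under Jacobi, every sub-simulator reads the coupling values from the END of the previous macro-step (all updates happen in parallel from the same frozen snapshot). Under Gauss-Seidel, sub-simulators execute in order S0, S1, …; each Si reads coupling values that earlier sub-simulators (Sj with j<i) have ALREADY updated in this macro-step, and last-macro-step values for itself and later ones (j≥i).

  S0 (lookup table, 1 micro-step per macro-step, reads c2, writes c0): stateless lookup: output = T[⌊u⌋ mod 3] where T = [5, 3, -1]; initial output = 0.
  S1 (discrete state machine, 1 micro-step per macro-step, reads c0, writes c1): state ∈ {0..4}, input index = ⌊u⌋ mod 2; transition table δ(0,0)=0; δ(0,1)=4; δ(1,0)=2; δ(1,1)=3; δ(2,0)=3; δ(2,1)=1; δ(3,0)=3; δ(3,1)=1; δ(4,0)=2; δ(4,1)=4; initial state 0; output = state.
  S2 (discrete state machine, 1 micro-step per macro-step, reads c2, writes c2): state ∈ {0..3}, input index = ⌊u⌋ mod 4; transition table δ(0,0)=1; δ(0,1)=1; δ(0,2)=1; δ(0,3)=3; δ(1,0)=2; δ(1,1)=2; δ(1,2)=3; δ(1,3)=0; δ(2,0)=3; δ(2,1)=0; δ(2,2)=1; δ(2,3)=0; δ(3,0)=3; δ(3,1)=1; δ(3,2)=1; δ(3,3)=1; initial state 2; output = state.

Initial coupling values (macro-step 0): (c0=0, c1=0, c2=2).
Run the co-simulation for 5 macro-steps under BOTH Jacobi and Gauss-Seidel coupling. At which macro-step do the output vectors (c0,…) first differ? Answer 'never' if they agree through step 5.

first divergence at macro-step: 1

[Jacobi] macro 1: S0 reads c2=2 → after 1×micro: -1; S1 reads c0=0 → after 1×micro: 0; S2 reads c2=2 → after 1×micro: 1 ⇒ (c0=-1, c1=0, c2=1)
[Jacobi] macro 2: S0 reads c2=1 → after 1×micro: 3; S1 reads c0=-1 → after 1×micro: 4; S2 reads c2=1 → after 1×micro: 2 ⇒ (c0=3, c1=4, c2=2)
[Jacobi] macro 3: S0 reads c2=2 → after 1×micro: -1; S1 reads c0=3 → after 1×micro: 4; S2 reads c2=2 → after 1×micro: 1 ⇒ (c0=-1, c1=4, c2=1)
[Jacobi] macro 4: S0 reads c2=1 → after 1×micro: 3; S1 reads c0=-1 → after 1×micro: 4; S2 reads c2=1 → after 1×micro: 2 ⇒ (c0=3, c1=4, c2=2)
[Jacobi] macro 5: S0 reads c2=2 → after 1×micro: -1; S1 reads c0=3 → after 1×micro: 4; S2 reads c2=2 → after 1×micro: 1 ⇒ (c0=-1, c1=4, c2=1)
[Gauss-Seidel] macro 1: S0 reads c2=2 → after 1×micro: -1; S1 reads c0=-1 → after 1×micro: 4; S2 reads c2=2 → after 1×micro: 1 ⇒ (c0=-1, c1=4, c2=1)
[Gauss-Seidel] macro 2: S0 reads c2=1 → after 1×micro: 3; S1 reads c0=3 → after 1×micro: 4; S2 reads c2=1 → after 1×micro: 2 ⇒ (c0=3, c1=4, c2=2)
[Gauss-Seidel] macro 3: S0 reads c2=2 → after 1×micro: -1; S1 reads c0=-1 → after 1×micro: 4; S2 reads c2=2 → after 1×micro: 1 ⇒ (c0=-1, c1=4, c2=1)
[Gauss-Seidel] macro 4: S0 reads c2=1 → after 1×micro: 3; S1 reads c0=3 → after 1×micro: 4; S2 reads c2=1 → after 1×micro: 2 ⇒ (c0=3, c1=4, c2=2)
[Gauss-Seidel] macro 5: S0 reads c2=2 → after 1×micro: -1; S1 reads c0=-1 → after 1×micro: 4; S2 reads c2=2 → after 1×micro: 1 ⇒ (c0=-1, c1=4, c2=1)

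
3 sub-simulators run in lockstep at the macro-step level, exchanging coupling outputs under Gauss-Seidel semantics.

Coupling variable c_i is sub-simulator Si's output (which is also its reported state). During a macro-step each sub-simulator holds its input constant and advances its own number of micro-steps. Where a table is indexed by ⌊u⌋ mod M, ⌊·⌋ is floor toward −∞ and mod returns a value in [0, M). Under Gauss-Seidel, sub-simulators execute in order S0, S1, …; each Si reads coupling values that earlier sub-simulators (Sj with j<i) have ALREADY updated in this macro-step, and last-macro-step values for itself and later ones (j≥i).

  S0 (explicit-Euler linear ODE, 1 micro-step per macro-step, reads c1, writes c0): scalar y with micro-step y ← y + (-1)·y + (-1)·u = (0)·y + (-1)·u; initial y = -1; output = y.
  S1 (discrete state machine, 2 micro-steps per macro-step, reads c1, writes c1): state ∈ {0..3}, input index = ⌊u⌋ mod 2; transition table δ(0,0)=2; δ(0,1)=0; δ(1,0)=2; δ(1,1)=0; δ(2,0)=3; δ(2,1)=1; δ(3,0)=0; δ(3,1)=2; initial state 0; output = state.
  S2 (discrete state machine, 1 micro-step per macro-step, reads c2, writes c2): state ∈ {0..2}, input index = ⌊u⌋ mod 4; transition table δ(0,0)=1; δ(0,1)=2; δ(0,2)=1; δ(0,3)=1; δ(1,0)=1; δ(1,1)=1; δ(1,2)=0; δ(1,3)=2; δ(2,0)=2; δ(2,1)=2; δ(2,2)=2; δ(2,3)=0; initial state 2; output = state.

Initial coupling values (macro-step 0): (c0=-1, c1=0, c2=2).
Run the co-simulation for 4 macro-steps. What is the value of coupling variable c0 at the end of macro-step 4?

macro 1: S0 reads c1=0 → after 1×micro: 0; S1 reads c1=0 → after 2×micro: 3; S2 reads c2=2 → after 1×micro: 2 ⇒ (c0=0, c1=3, c2=2)
macro 2: S0 reads c1=3 → after 1×micro: -3; S1 reads c1=3 → after 2×micro: 1; S2 reads c2=2 → after 1×micro: 2 ⇒ (c0=-3, c1=1, c2=2)
macro 3: S0 reads c1=1 → after 1×micro: -1; S1 reads c1=1 → after 2×micro: 0; S2 reads c2=2 → after 1×micro: 2 ⇒ (c0=-1, c1=0, c2=2)
macro 4: S0 reads c1=0 → after 1×micro: 0; S1 reads c1=0 → after 2×micro: 3; S2 reads c2=2 → after 1×micro: 2 ⇒ (c0=0, c1=3, c2=2)

c0 at macro-step 4 = 0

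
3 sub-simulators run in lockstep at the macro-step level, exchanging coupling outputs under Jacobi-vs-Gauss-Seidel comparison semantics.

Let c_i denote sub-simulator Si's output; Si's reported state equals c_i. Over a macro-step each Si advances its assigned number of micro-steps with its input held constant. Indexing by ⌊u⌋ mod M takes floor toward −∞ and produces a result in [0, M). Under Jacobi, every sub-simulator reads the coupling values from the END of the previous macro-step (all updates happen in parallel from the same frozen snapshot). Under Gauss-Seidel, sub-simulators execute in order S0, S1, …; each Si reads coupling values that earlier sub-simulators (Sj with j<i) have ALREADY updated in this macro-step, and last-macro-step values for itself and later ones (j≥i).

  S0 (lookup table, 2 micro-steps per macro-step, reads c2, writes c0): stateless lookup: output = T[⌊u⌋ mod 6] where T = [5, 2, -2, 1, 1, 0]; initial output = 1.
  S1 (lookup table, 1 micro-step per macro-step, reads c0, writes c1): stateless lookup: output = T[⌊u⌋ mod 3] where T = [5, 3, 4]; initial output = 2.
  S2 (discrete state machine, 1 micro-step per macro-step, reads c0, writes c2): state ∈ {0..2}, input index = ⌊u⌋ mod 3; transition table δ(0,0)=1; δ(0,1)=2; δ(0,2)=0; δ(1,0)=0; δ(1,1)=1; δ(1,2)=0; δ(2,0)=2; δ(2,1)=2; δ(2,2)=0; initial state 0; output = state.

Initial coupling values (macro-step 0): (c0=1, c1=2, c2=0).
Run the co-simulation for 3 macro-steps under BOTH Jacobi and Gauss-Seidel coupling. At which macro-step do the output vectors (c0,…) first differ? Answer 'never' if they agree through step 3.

first divergence at macro-step: 1

[Jacobi] macro 1: S0 reads c2=0 → after 2×micro: 5; S1 reads c0=1 → after 1×micro: 3; S2 reads c0=1 → after 1×micro: 2 ⇒ (c0=5, c1=3, c2=2)
[Jacobi] macro 2: S0 reads c2=2 → after 2×micro: -2; S1 reads c0=5 → after 1×micro: 4; S2 reads c0=5 → after 1×micro: 0 ⇒ (c0=-2, c1=4, c2=0)
[Jacobi] macro 3: S0 reads c2=0 → after 2×micro: 5; S1 reads c0=-2 → after 1×micro: 3; S2 reads c0=-2 → after 1×micro: 2 ⇒ (c0=5, c1=3, c2=2)
[Gauss-Seidel] macro 1: S0 reads c2=0 → after 2×micro: 5; S1 reads c0=5 → after 1×micro: 4; S2 reads c0=5 → after 1×micro: 0 ⇒ (c0=5, c1=4, c2=0)
[Gauss-Seidel] macro 2: S0 reads c2=0 → after 2×micro: 5; S1 reads c0=5 → after 1×micro: 4; S2 reads c0=5 → after 1×micro: 0 ⇒ (c0=5, c1=4, c2=0)
[Gauss-Seidel] macro 3: S0 reads c2=0 → after 2×micro: 5; S1 reads c0=5 → after 1×micro: 4; S2 reads c0=5 → after 1×micro: 0 ⇒ (c0=5, c1=4, c2=0)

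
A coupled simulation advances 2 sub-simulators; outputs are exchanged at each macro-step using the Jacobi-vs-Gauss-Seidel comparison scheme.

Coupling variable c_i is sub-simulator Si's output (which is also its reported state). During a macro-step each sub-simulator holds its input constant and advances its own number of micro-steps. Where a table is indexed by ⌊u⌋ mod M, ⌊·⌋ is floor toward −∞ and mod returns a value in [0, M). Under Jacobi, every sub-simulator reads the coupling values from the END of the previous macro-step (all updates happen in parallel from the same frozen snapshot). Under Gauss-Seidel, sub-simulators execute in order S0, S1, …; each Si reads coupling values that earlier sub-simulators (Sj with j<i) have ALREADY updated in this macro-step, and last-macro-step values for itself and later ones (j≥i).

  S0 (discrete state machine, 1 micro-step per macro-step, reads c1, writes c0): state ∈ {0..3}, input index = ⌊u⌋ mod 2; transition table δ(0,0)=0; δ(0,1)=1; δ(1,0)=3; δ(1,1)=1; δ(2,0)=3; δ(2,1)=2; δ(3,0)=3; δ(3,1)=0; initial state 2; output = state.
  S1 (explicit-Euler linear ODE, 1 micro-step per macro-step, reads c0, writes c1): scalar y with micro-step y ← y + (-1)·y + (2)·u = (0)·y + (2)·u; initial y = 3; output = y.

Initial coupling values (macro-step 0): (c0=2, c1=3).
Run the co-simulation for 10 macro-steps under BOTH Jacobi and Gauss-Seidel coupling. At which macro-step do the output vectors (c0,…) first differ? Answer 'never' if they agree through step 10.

first divergence at macro-step: 2

[Jacobi] macro 1: S0 reads c1=3 → after 1×micro: 2; S1 reads c0=2 → after 1×micro: 4 ⇒ (c0=2, c1=4)
[Jacobi] macro 2: S0 reads c1=4 → after 1×micro: 3; S1 reads c0=2 → after 1×micro: 4 ⇒ (c0=3, c1=4)
[Jacobi] macro 3: S0 reads c1=4 → after 1×micro: 3; S1 reads c0=3 → after 1×micro: 6 ⇒ (c0=3, c1=6)
[Jacobi] macro 4: S0 reads c1=6 → after 1×micro: 3; S1 reads c0=3 → after 1×micro: 6 ⇒ (c0=3, c1=6)
[Jacobi] macro 5: S0 reads c1=6 → after 1×micro: 3; S1 reads c0=3 → after 1×micro: 6 ⇒ (c0=3, c1=6)
[Jacobi] macro 6: S0 reads c1=6 → after 1×micro: 3; S1 reads c0=3 → after 1×micro: 6 ⇒ (c0=3, c1=6)
[Jacobi] macro 7: S0 reads c1=6 → after 1×micro: 3; S1 reads c0=3 → after 1×micro: 6 ⇒ (c0=3, c1=6)
[Jacobi] macro 8: S0 reads c1=6 → after 1×micro: 3; S1 reads c0=3 → after 1×micro: 6 ⇒ (c0=3, c1=6)
[Jacobi] macro 9: S0 reads c1=6 → after 1×micro: 3; S1 reads c0=3 → after 1×micro: 6 ⇒ (c0=3, c1=6)
[Jacobi] macro 10: S0 reads c1=6 → after 1×micro: 3; S1 reads c0=3 → after 1×micro: 6 ⇒ (c0=3, c1=6)
[Gauss-Seidel] macro 1: S0 reads c1=3 → after 1×micro: 2; S1 reads c0=2 → after 1×micro: 4 ⇒ (c0=2, c1=4)
[Gauss-Seidel] macro 2: S0 reads c1=4 → after 1×micro: 3; S1 reads c0=3 → after 1×micro: 6 ⇒ (c0=3, c1=6)
[Gauss-Seidel] macro 3: S0 reads c1=6 → after 1×micro: 3; S1 reads c0=3 → after 1×micro: 6 ⇒ (c0=3, c1=6)
[Gauss-Seidel] macro 4: S0 reads c1=6 → after 1×micro: 3; S1 reads c0=3 → after 1×micro: 6 ⇒ (c0=3, c1=6)
[Gauss-Seidel] macro 5: S0 reads c1=6 → after 1×micro: 3; S1 reads c0=3 → after 1×micro: 6 ⇒ (c0=3, c1=6)
[Gauss-Seidel] macro 6: S0 reads c1=6 → after 1×micro: 3; S1 reads c0=3 → after 1×micro: 6 ⇒ (c0=3, c1=6)
[Gauss-Seidel] macro 7: S0 reads c1=6 → after 1×micro: 3; S1 reads c0=3 → after 1×micro: 6 ⇒ (c0=3, c1=6)
[Gauss-Seidel] macro 8: S0 reads c1=6 → after 1×micro: 3; S1 reads c0=3 → after 1×micro: 6 ⇒ (c0=3, c1=6)
[Gauss-Seidel] macro 9: S0 reads c1=6 → after 1×micro: 3; S1 reads c0=3 → after 1×micro: 6 ⇒ (c0=3, c1=6)
[Gauss-Seidel] macro 10: S0 reads c1=6 → after 1×micro: 3; S1 reads c0=3 → after 1×micro: 6 ⇒ (c0=3, c1=6)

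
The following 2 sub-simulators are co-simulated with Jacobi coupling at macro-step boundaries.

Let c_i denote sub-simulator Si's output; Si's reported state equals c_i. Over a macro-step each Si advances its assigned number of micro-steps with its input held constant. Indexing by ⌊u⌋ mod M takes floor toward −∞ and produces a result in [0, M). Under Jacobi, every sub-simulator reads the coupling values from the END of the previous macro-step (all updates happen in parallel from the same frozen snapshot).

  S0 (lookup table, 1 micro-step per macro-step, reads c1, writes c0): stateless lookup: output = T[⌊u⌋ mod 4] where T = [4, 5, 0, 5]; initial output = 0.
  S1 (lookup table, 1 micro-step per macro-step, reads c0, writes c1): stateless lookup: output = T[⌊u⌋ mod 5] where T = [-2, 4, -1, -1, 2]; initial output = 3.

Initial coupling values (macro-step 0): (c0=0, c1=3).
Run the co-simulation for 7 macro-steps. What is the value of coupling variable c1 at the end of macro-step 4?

c1 at macro-step 4 = -2

macro 1: S0 reads c1=3 → after 1×micro: 5; S1 reads c0=0 → after 1×micro: -2 ⇒ (c0=5, c1=-2)
macro 2: S0 reads c1=-2 → after 1×micro: 0; S1 reads c0=5 → after 1×micro: -2 ⇒ (c0=0, c1=-2)
macro 3: S0 reads c1=-2 → after 1×micro: 0; S1 reads c0=0 → after 1×micro: -2 ⇒ (c0=0, c1=-2)
macro 4: S0 reads c1=-2 → after 1×micro: 0; S1 reads c0=0 → after 1×micro: -2 ⇒ (c0=0, c1=-2)
macro 5: S0 reads c1=-2 → after 1×micro: 0; S1 reads c0=0 → after 1×micro: -2 ⇒ (c0=0, c1=-2)
macro 6: S0 reads c1=-2 → after 1×micro: 0; S1 reads c0=0 → after 1×micro: -2 ⇒ (c0=0, c1=-2)
macro 7: S0 reads c1=-2 → after 1×micro: 0; S1 reads c0=0 → after 1×micro: -2 ⇒ (c0=0, c1=-2)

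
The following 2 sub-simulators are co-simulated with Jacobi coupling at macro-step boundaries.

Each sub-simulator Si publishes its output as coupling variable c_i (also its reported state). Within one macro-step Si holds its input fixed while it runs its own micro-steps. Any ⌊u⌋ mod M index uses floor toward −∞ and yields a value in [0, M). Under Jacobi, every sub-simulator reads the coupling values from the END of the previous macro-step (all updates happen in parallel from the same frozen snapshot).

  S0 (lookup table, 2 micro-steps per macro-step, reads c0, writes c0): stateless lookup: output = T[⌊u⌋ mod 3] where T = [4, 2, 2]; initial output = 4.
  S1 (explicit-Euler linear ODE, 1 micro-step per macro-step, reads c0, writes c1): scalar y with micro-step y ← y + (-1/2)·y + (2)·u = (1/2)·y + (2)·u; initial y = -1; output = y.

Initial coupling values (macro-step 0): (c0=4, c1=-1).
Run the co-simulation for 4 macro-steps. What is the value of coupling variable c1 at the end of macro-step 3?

c1 at macro-step 3 = 63/8

macro 1: S0 reads c0=4 → after 2×micro: 2; S1 reads c0=4 → after 1×micro: 15/2 ⇒ (c0=2, c1=15/2)
macro 2: S0 reads c0=2 → after 2×micro: 2; S1 reads c0=2 → after 1×micro: 31/4 ⇒ (c0=2, c1=31/4)
macro 3: S0 reads c0=2 → after 2×micro: 2; S1 reads c0=2 → after 1×micro: 63/8 ⇒ (c0=2, c1=63/8)
macro 4: S0 reads c0=2 → after 2×micro: 2; S1 reads c0=2 → after 1×micro: 127/16 ⇒ (c0=2, c1=127/16)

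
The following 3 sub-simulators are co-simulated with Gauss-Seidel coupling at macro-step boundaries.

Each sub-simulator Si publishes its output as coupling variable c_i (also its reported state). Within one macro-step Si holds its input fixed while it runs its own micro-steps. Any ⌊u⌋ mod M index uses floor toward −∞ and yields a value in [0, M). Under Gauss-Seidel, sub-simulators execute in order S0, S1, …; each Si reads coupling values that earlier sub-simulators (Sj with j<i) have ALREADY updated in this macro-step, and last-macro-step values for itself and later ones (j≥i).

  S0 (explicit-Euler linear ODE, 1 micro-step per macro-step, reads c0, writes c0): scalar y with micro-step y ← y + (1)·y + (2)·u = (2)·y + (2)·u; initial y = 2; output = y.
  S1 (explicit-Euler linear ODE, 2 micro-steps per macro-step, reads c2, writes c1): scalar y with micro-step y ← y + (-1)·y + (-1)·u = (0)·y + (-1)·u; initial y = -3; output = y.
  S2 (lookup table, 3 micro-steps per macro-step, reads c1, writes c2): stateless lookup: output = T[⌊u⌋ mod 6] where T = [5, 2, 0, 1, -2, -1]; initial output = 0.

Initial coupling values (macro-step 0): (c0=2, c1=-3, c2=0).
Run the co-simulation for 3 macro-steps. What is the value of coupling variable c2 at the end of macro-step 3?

c2 at macro-step 3 = -2

macro 1: S0 reads c0=2 → after 1×micro: 8; S1 reads c2=0 → after 2×micro: 0; S2 reads c1=0 → after 3×micro: 5 ⇒ (c0=8, c1=0, c2=5)
macro 2: S0 reads c0=8 → after 1×micro: 32; S1 reads c2=5 → after 2×micro: -5; S2 reads c1=-5 → after 3×micro: 2 ⇒ (c0=32, c1=-5, c2=2)
macro 3: S0 reads c0=32 → after 1×micro: 128; S1 reads c2=2 → after 2×micro: -2; S2 reads c1=-2 → after 3×micro: -2 ⇒ (c0=128, c1=-2, c2=-2)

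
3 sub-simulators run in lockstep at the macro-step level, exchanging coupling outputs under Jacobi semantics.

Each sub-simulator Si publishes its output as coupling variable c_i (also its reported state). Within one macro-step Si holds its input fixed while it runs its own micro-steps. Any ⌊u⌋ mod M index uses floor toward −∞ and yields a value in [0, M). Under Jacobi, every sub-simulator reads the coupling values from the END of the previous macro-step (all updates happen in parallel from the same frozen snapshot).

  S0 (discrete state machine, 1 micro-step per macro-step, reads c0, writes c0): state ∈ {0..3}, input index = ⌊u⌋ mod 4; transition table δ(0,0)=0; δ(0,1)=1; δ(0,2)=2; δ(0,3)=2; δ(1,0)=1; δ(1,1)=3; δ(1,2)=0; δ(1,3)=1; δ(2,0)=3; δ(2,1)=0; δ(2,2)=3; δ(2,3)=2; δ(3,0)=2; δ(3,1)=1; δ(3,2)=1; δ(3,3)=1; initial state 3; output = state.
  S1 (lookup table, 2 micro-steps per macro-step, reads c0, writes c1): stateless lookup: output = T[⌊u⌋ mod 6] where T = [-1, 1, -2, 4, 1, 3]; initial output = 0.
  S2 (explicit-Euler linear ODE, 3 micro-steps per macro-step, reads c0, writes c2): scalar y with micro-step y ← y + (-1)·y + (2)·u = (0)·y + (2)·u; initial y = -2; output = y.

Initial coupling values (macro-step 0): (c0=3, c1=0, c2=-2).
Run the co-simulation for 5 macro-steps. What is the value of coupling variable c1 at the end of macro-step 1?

macro 1: S0 reads c0=3 → after 1×micro: 1; S1 reads c0=3 → after 2×micro: 4; S2 reads c0=3 → after 3×micro: 6 ⇒ (c0=1, c1=4, c2=6)
macro 2: S0 reads c0=1 → after 1×micro: 3; S1 reads c0=1 → after 2×micro: 1; S2 reads c0=1 → after 3×micro: 2 ⇒ (c0=3, c1=1, c2=2)
macro 3: S0 reads c0=3 → after 1×micro: 1; S1 reads c0=3 → after 2×micro: 4; S2 reads c0=3 → after 3×micro: 6 ⇒ (c0=1, c1=4, c2=6)
macro 4: S0 reads c0=1 → after 1×micro: 3; S1 reads c0=1 → after 2×micro: 1; S2 reads c0=1 → after 3×micro: 2 ⇒ (c0=3, c1=1, c2=2)
macro 5: S0 reads c0=3 → after 1×micro: 1; S1 reads c0=3 → after 2×micro: 4; S2 reads c0=3 → after 3×micro: 6 ⇒ (c0=1, c1=4, c2=6)

c1 at macro-step 1 = 4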